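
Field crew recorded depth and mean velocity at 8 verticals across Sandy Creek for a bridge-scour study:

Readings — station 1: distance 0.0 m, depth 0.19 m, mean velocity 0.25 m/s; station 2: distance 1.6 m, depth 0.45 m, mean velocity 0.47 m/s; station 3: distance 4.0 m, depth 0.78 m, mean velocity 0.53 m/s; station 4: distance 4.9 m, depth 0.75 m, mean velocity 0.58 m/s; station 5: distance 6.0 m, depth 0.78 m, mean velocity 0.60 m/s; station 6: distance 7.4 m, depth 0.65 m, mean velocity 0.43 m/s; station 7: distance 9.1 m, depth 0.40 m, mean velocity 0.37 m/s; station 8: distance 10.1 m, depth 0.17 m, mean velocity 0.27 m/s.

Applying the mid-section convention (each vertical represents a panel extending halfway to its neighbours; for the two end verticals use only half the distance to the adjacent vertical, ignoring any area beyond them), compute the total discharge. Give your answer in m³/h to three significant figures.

w_1 = (1.6 − 0.0)/2 = 0.8 m; q_1 = 0.25 × 0.19 × 0.8 = 0.03800 m³/s
w_2 = (4.0 − 0.0)/2 = 2 m; q_2 = 0.47 × 0.45 × 2 = 0.4230 m³/s
w_3 = (4.9 − 1.6)/2 = 1.65 m; q_3 = 0.53 × 0.78 × 1.65 = 0.6821 m³/s
w_4 = (6.0 − 4.0)/2 = 1 m; q_4 = 0.58 × 0.75 × 1 = 0.4350 m³/s
w_5 = (7.4 − 4.9)/2 = 1.25 m; q_5 = 0.60 × 0.78 × 1.25 = 0.5850 m³/s
w_6 = (9.1 − 6.0)/2 = 1.55 m; q_6 = 0.43 × 0.65 × 1.55 = 0.4332 m³/s
w_7 = (10.1 − 7.4)/2 = 1.35 m; q_7 = 0.37 × 0.40 × 1.35 = 0.1998 m³/s
w_8 = (10.1 − 9.1)/2 = 0.5 m; q_8 = 0.27 × 0.17 × 0.5 = 0.02295 m³/s
Q = Σ qᵢ = 2.819 m³/s
= 2.819 × 3600 = 10150 m³/h

10100 m³/h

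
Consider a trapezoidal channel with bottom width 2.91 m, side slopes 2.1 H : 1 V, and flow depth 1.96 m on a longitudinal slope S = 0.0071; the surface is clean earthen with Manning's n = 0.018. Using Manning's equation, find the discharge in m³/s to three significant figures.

70.6 m³/s

A = (b + z·y)·y = (2.91 + 2.1×1.96)×1.96 = 13.77 m²
P = b + 2y√(1+z²) = 2.91 + 2×1.96×√(1+2.1²) = 12.03 m
R = A/P = 13.77/12.03 = 1.145 m
Q = (1/n)·A·R^(2/3)·S^(1/2) = (1/0.018) × 13.77 × 1.145^(2/3) × 0.0071^(1/2) = 70.55 m³/s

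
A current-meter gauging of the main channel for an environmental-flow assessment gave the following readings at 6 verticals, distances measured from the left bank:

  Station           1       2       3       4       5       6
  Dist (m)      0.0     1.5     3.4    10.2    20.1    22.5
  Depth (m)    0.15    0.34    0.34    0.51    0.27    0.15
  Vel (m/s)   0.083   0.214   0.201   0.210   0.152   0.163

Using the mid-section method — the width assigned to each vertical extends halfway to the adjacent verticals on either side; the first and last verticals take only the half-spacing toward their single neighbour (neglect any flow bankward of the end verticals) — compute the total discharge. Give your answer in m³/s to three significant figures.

1.61 m³/s

w_1 = (1.5 − 0.0)/2 = 0.75 m; q_1 = 0.083 × 0.15 × 0.75 = 0.009338 m³/s
w_2 = (3.4 − 0.0)/2 = 1.7 m; q_2 = 0.214 × 0.34 × 1.7 = 0.1237 m³/s
w_3 = (10.2 − 1.5)/2 = 4.35 m; q_3 = 0.201 × 0.34 × 4.35 = 0.2973 m³/s
w_4 = (20.1 − 3.4)/2 = 8.35 m; q_4 = 0.210 × 0.51 × 8.35 = 0.8943 m³/s
w_5 = (22.5 − 10.2)/2 = 6.15 m; q_5 = 0.152 × 0.27 × 6.15 = 0.2524 m³/s
w_6 = (22.5 − 20.1)/2 = 1.2 m; q_6 = 0.163 × 0.15 × 1.2 = 0.02934 m³/s
Q = Σ qᵢ = 1.606 m³/s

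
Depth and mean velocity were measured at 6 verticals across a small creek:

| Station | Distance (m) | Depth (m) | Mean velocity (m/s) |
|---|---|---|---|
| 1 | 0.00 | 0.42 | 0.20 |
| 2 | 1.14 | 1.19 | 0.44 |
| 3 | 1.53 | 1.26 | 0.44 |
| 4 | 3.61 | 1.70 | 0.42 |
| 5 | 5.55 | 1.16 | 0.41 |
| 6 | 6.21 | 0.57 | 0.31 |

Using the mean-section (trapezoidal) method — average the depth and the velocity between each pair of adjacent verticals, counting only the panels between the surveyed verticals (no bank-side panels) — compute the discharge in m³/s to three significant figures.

Panel 1-2: Δb = 1.14 m, d̄ = (0.42+1.19)/2 = 0.805, v̄ = (0.20+0.44)/2 = 0.32 → q = 1.14×0.805×0.32 = 0.2937 m³/s
Panel 2-3: Δb = 0.39 m, d̄ = (1.19+1.26)/2 = 1.225, v̄ = (0.44+0.44)/2 = 0.44 → q = 0.39×1.225×0.44 = 0.2102 m³/s
Panel 3-4: Δb = 2.08 m, d̄ = (1.26+1.70)/2 = 1.48, v̄ = (0.44+0.42)/2 = 0.43 → q = 2.08×1.48×0.43 = 1.324 m³/s
Panel 4-5: Δb = 1.94 m, d̄ = (1.70+1.16)/2 = 1.43, v̄ = (0.42+0.41)/2 = 0.415 → q = 1.94×1.43×0.415 = 1.151 m³/s
Panel 5-6: Δb = 0.66 m, d̄ = (1.16+0.57)/2 = 0.865, v̄ = (0.41+0.31)/2 = 0.36 → q = 0.66×0.865×0.36 = 0.2055 m³/s
Q = Σ q = 3.184 m³/s

3.18 m³/s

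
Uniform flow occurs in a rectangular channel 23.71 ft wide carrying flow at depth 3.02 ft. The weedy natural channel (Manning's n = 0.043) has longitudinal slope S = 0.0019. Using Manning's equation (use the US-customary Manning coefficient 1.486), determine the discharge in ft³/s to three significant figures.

194 ft³/s

A = b·y = 23.71 × 3.02 = 71.60 ft²
P = b + 2y = 23.71 + 2×3.02 = 29.75 ft
R = A/P = 71.60/29.75 = 2.407 ft
Q = (1.486/n)·A·R^(2/3)·S^(1/2) = (1.486/0.043) × 71.60 × 2.407^(2/3) × 0.0019^(1/2) = 193.7 ft³/s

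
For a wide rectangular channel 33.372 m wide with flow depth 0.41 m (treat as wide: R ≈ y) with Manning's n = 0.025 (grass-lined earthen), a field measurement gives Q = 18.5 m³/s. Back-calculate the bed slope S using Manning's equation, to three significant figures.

A = b·y = 33.372 × 0.41 = 13.68 m²
Wide channel: R ≈ y = 0.41 m
S = (Q·n / (1·A·R^(2/3)))² = (18.5×0.025 / (1×13.68×0.5519))² = 0.003751

0.00375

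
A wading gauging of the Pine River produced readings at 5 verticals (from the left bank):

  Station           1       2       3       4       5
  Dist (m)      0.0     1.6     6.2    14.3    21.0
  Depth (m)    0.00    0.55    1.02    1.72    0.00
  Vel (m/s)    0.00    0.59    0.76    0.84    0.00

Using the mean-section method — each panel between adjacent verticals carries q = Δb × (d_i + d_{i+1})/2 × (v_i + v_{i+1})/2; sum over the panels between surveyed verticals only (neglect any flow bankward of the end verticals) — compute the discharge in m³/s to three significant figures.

13.9 m³/s

Panel 1-2: Δb = 1.6 m, d̄ = (0.00+0.55)/2 = 0.275, v̄ = (0.00+0.59)/2 = 0.295 → q = 1.6×0.275×0.295 = 0.1298 m³/s
Panel 2-3: Δb = 4.6 m, d̄ = (0.55+1.02)/2 = 0.785, v̄ = (0.59+0.76)/2 = 0.675 → q = 4.6×0.785×0.675 = 2.437 m³/s
Panel 3-4: Δb = 8.1 m, d̄ = (1.02+1.72)/2 = 1.37, v̄ = (0.76+0.84)/2 = 0.8 → q = 8.1×1.37×0.8 = 8.878 m³/s
Panel 4-5: Δb = 6.7 m, d̄ = (1.72+0.00)/2 = 0.86, v̄ = (0.84+0.00)/2 = 0.42 → q = 6.7×0.86×0.42 = 2.420 m³/s
Q = Σ q = 13.86 m³/s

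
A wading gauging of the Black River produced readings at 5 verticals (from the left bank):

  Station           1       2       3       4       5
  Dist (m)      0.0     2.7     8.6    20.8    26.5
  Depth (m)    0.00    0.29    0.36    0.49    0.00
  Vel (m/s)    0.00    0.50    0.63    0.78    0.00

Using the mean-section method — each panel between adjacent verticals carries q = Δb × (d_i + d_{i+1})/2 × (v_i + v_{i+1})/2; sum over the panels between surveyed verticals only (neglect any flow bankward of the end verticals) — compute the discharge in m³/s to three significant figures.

5.38 m³/s

Panel 1-2: Δb = 2.7 m, d̄ = (0.00+0.29)/2 = 0.145, v̄ = (0.00+0.50)/2 = 0.25 → q = 2.7×0.145×0.25 = 0.09788 m³/s
Panel 2-3: Δb = 5.9 m, d̄ = (0.29+0.36)/2 = 0.325, v̄ = (0.50+0.63)/2 = 0.565 → q = 5.9×0.325×0.565 = 1.083 m³/s
Panel 3-4: Δb = 12.2 m, d̄ = (0.36+0.49)/2 = 0.425, v̄ = (0.63+0.78)/2 = 0.705 → q = 12.2×0.425×0.705 = 3.655 m³/s
Panel 4-5: Δb = 5.7 m, d̄ = (0.49+0.00)/2 = 0.245, v̄ = (0.78+0.00)/2 = 0.39 → q = 5.7×0.245×0.39 = 0.5446 m³/s
Q = Σ q = 5.381 m³/s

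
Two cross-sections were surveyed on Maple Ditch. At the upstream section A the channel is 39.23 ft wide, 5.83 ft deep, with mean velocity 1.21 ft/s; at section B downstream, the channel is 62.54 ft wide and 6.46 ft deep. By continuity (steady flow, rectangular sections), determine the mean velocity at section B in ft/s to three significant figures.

Q = A₁V₁ = (39.23×5.83) × 1.21 = 276.7 ft³/s
A₂ = 62.54 × 6.46 = 404.0 ft²
V₂ = Q/A₂ = 276.7/404.0 = 0.6850 ft/s

0.685 ft/s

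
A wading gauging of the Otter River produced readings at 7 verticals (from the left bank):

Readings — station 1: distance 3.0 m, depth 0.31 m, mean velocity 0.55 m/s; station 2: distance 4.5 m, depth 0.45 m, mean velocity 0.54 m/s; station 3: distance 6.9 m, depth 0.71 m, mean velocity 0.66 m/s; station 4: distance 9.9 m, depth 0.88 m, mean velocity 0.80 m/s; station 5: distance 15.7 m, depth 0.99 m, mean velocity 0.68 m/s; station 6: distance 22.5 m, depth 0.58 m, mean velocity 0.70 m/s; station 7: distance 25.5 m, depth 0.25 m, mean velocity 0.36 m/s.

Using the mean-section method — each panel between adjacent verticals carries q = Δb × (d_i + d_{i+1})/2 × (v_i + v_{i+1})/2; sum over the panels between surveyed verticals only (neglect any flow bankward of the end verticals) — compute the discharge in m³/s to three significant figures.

Panel 1-2: Δb = 1.5 m, d̄ = (0.31+0.45)/2 = 0.38, v̄ = (0.55+0.54)/2 = 0.545 → q = 1.5×0.38×0.545 = 0.3107 m³/s
Panel 2-3: Δb = 2.4 m, d̄ = (0.45+0.71)/2 = 0.58, v̄ = (0.54+0.66)/2 = 0.6 → q = 2.4×0.58×0.6 = 0.8352 m³/s
Panel 3-4: Δb = 3 m, d̄ = (0.71+0.88)/2 = 0.795, v̄ = (0.66+0.80)/2 = 0.73 → q = 3×0.795×0.73 = 1.741 m³/s
Panel 4-5: Δb = 5.8 m, d̄ = (0.88+0.99)/2 = 0.935, v̄ = (0.80+0.68)/2 = 0.74 → q = 5.8×0.935×0.74 = 4.013 m³/s
Panel 5-6: Δb = 6.8 m, d̄ = (0.99+0.58)/2 = 0.785, v̄ = (0.68+0.70)/2 = 0.69 → q = 6.8×0.785×0.69 = 3.683 m³/s
Panel 6-7: Δb = 3 m, d̄ = (0.58+0.25)/2 = 0.415, v̄ = (0.70+0.36)/2 = 0.53 → q = 3×0.415×0.53 = 0.6599 m³/s
Q = Σ q = 11.24 m³/s

11.2 m³/s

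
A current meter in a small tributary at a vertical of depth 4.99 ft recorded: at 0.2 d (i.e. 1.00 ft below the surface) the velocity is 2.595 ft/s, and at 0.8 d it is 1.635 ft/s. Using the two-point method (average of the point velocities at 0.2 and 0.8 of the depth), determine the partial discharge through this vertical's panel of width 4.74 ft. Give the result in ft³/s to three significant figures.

50.0 ft³/s

v̄ = (2.595 + 1.635) / 2 = 2.115 ft/s
q = v̄ × d × w = 2.115 × 4.99 × 4.74 = 50.03 ft³/s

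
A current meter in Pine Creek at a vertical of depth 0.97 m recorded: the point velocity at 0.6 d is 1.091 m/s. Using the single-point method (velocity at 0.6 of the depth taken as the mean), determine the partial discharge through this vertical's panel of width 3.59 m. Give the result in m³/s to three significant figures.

v̄ = v₀.₆ = 1.091 m/s
q = v̄ × d × w = 1.091 × 0.97 × 3.59 = 3.799 m³/s

3.80 m³/s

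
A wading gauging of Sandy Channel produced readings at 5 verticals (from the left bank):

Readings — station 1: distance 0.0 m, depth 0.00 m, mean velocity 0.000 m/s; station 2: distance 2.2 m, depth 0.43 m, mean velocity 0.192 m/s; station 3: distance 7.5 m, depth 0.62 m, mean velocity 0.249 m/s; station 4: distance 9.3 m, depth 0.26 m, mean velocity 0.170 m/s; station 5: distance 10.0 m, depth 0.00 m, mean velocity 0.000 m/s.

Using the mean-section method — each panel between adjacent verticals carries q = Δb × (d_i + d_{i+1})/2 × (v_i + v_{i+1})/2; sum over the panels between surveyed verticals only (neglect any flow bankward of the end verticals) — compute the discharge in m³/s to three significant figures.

Panel 1-2: Δb = 2.2 m, d̄ = (0.00+0.43)/2 = 0.215, v̄ = (0.000+0.192)/2 = 0.096 → q = 2.2×0.215×0.096 = 0.04541 m³/s
Panel 2-3: Δb = 5.3 m, d̄ = (0.43+0.62)/2 = 0.525, v̄ = (0.192+0.249)/2 = 0.2205 → q = 5.3×0.525×0.2205 = 0.6135 m³/s
Panel 3-4: Δb = 1.8 m, d̄ = (0.62+0.26)/2 = 0.44, v̄ = (0.249+0.170)/2 = 0.2095 → q = 1.8×0.44×0.2095 = 0.1659 m³/s
Panel 4-5: Δb = 0.7 m, d̄ = (0.26+0.00)/2 = 0.13, v̄ = (0.170+0.000)/2 = 0.085 → q = 0.7×0.13×0.085 = 0.007735 m³/s
Q = Σ q = 0.8326 m³/s

0.833 m³/s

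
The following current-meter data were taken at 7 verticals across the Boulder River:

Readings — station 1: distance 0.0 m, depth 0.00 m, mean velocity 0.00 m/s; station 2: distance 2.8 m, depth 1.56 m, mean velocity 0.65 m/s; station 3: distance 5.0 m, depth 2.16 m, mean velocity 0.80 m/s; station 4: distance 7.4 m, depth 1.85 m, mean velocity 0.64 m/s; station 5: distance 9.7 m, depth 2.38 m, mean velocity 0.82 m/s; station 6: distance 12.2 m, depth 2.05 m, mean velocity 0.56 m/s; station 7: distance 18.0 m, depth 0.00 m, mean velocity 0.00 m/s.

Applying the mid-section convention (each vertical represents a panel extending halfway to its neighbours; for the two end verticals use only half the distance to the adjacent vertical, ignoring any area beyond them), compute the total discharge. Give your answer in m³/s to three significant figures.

18.7 m³/s

w_2 = (5.0 − 0.0)/2 = 2.5 m; q_2 = 0.65 × 1.56 × 2.5 = 2.535 m³/s
w_3 = (7.4 − 2.8)/2 = 2.3 m; q_3 = 0.80 × 2.16 × 2.3 = 3.974 m³/s
w_4 = (9.7 − 5.0)/2 = 2.35 m; q_4 = 0.64 × 1.85 × 2.35 = 2.782 m³/s
w_5 = (12.2 − 7.4)/2 = 2.4 m; q_5 = 0.82 × 2.38 × 2.4 = 4.684 m³/s
w_6 = (18.0 − 9.7)/2 = 4.15 m; q_6 = 0.56 × 2.05 × 4.15 = 4.764 m³/s
Stations 1, 7 contribute zero (depth or velocity is 0).
Q = Σ qᵢ = 18.74 m³/s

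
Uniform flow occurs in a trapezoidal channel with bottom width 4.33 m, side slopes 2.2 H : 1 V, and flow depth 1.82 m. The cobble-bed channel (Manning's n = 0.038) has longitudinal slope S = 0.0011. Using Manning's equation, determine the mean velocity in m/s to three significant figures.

0.961 m/s

A = (b + z·y)·y = (4.33 + 2.2×1.82)×1.82 = 15.17 m²
P = b + 2y√(1+z²) = 4.33 + 2×1.82×√(1+2.2²) = 13.13 m
R = A/P = 15.17/13.13 = 1.156 m
Q = (1/n)·A·R^(2/3)·S^(1/2) = (1/0.038) × 15.17 × 1.156^(2/3) × 0.0011^(1/2) = 14.58 m³/s
V = Q/A = 14.58/15.17 = 0.9611 m/s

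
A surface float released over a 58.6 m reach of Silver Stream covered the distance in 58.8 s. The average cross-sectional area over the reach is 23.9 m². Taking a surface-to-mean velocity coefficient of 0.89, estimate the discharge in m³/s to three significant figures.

v_surface = L / t̄ = 58.6 / 58.8 = 0.9966 m/s
v_mean = 0.89 × 0.9966 = 0.8870 m/s
Q = A × v_mean = 23.9 × 0.8870 = 21.20 m³/s

21.2 m³/s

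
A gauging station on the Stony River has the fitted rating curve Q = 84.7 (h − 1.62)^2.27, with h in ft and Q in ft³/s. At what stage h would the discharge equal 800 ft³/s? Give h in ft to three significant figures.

4.31 ft

h − h₀ = (Q/C)^(1/b) = (800/84.7)^(1/2.27) = 2.689 ft
h = 1.62 + 2.689 = 4.309 ft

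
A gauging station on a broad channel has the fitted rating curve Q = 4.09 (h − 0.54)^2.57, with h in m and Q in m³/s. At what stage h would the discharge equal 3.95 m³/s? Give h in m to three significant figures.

1.53 m

h − h₀ = (Q/C)^(1/b) = (3.95/4.09)^(1/2.57) = 0.9865 m
h = 0.54 + 0.9865 = 1.527 m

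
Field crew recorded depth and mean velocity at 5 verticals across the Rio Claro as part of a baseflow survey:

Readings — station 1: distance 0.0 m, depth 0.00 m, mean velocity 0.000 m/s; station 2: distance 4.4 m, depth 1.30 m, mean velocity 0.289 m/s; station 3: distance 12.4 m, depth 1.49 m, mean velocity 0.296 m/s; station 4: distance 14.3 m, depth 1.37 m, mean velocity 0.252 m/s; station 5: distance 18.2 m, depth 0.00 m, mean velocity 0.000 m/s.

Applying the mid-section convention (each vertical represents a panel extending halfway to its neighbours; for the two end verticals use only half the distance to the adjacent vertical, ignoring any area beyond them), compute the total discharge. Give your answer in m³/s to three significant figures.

w_2 = (12.4 − 0.0)/2 = 6.2 m; q_2 = 0.289 × 1.30 × 6.2 = 2.329 m³/s
w_3 = (14.3 − 4.4)/2 = 4.95 m; q_3 = 0.296 × 1.49 × 4.95 = 2.183 m³/s
w_4 = (18.2 − 12.4)/2 = 2.9 m; q_4 = 0.252 × 1.37 × 2.9 = 1.001 m³/s
Stations 1, 5 contribute zero (depth or velocity is 0).
Q = Σ qᵢ = 5.514 m³/s

5.51 m³/s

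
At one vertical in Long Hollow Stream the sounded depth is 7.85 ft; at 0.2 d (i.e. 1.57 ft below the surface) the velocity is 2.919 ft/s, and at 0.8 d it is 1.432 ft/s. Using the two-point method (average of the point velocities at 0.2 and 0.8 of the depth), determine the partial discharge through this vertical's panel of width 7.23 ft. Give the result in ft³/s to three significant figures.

v̄ = (2.919 + 1.432) / 2 = 2.176 ft/s
q = v̄ × d × w = 2.176 × 7.85 × 7.23 = 123.5 ft³/s

123 ft³/s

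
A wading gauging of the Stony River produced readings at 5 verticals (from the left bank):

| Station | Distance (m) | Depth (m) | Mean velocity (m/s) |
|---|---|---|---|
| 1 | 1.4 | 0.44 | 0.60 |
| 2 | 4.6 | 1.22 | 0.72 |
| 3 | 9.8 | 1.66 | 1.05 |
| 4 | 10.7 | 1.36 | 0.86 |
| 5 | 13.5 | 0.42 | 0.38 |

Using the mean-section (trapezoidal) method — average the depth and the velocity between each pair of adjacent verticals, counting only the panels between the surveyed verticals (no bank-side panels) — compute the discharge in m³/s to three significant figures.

Panel 1-2: Δb = 3.2 m, d̄ = (0.44+1.22)/2 = 0.83, v̄ = (0.60+0.72)/2 = 0.66 → q = 3.2×0.83×0.66 = 1.753 m³/s
Panel 2-3: Δb = 5.2 m, d̄ = (1.22+1.66)/2 = 1.44, v̄ = (0.72+1.05)/2 = 0.885 → q = 5.2×1.44×0.885 = 6.627 m³/s
Panel 3-4: Δb = 0.9 m, d̄ = (1.66+1.36)/2 = 1.51, v̄ = (1.05+0.86)/2 = 0.955 → q = 0.9×1.51×0.955 = 1.298 m³/s
Panel 4-5: Δb = 2.8 m, d̄ = (1.36+0.42)/2 = 0.89, v̄ = (0.86+0.38)/2 = 0.62 → q = 2.8×0.89×0.62 = 1.545 m³/s
Q = Σ q = 11.22 m³/s

11.2 m³/s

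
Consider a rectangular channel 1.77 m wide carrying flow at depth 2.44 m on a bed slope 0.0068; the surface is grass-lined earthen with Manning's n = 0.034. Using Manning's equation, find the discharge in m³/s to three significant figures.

7.86 m³/s

A = b·y = 1.77 × 2.44 = 4.319 m²
P = b + 2y = 1.77 + 2×2.44 = 6.650 m
R = A/P = 4.319/6.650 = 0.6494 m
Q = (1/n)·A·R^(2/3)·S^(1/2) = (1/0.034) × 4.319 × 0.6494^(2/3) × 0.0068^(1/2) = 7.855 m³/s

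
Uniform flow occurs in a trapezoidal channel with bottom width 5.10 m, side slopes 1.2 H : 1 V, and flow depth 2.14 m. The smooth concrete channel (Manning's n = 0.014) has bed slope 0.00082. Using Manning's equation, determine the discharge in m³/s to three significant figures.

41.9 m³/s

A = (b + z·y)·y = (5.10 + 1.2×2.14)×2.14 = 16.41 m²
P = b + 2y√(1+z²) = 5.10 + 2×2.14×√(1+1.2²) = 11.79 m
R = A/P = 16.41/11.79 = 1.392 m
Q = (1/n)·A·R^(2/3)·S^(1/2) = (1/0.014) × 16.41 × 1.392^(2/3) × 0.00082^(1/2) = 41.85 m³/s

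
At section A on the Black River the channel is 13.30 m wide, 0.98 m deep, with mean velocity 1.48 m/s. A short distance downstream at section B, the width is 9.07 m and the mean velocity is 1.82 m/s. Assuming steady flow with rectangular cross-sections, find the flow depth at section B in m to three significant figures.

Q = A₁V₁ = (13.30×0.98) × 1.48 = 19.29 m³/s
d₂ = Q/(b₂ V₂) = 19.29/(9.07×1.82) = 1.169 m

1.17 m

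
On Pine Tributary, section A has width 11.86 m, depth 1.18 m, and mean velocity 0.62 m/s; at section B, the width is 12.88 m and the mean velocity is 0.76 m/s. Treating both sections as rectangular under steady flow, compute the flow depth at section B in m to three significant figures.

Q = A₁V₁ = (11.86×1.18) × 0.62 = 8.677 m³/s
d₂ = Q/(b₂ V₂) = 8.677/(12.88×0.76) = 0.8864 m

0.886 m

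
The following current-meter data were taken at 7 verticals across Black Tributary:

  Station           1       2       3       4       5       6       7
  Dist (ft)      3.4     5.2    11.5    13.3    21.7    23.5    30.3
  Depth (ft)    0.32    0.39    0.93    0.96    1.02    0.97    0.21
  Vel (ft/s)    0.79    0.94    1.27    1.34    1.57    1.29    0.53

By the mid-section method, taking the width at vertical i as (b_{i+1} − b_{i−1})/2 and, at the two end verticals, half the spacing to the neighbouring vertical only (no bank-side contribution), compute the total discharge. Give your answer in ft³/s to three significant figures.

w_1 = (5.2 − 3.4)/2 = 0.9 ft; q_1 = 0.79 × 0.32 × 0.9 = 0.2275 ft³/s
w_2 = (11.5 − 3.4)/2 = 4.05 ft; q_2 = 0.94 × 0.39 × 4.05 = 1.485 ft³/s
w_3 = (13.3 − 5.2)/2 = 4.05 ft; q_3 = 1.27 × 0.93 × 4.05 = 4.783 ft³/s
w_4 = (21.7 − 11.5)/2 = 5.1 ft; q_4 = 1.34 × 0.96 × 5.1 = 6.561 ft³/s
w_5 = (23.5 − 13.3)/2 = 5.1 ft; q_5 = 1.57 × 1.02 × 5.1 = 8.167 ft³/s
w_6 = (30.3 − 21.7)/2 = 4.3 ft; q_6 = 1.29 × 0.97 × 4.3 = 5.381 ft³/s
w_7 = (30.3 − 23.5)/2 = 3.4 ft; q_7 = 0.53 × 0.21 × 3.4 = 0.3784 ft³/s
Q = Σ qᵢ = 26.98 ft³/s

27.0 ft³/s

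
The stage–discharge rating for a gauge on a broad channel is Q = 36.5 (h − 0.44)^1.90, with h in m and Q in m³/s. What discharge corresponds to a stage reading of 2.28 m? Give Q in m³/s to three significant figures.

116 m³/s

Q = 36.5 × (2.28 − 0.44)^1.90 = 36.5 × 1.84^1.90 = 116.3 m³/s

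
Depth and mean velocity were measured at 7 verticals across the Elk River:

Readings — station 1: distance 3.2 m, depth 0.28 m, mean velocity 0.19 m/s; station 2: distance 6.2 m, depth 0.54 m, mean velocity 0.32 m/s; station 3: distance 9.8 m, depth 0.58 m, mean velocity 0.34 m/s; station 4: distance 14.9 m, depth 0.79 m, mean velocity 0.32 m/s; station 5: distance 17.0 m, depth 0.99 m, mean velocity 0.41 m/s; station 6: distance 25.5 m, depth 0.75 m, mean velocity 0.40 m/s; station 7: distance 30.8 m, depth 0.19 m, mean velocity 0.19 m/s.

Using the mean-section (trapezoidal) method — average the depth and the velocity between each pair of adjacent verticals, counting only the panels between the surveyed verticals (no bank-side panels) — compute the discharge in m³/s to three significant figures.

Panel 1-2: Δb = 3 m, d̄ = (0.28+0.54)/2 = 0.41, v̄ = (0.19+0.32)/2 = 0.255 → q = 3×0.41×0.255 = 0.3137 m³/s
Panel 2-3: Δb = 3.6 m, d̄ = (0.54+0.58)/2 = 0.56, v̄ = (0.32+0.34)/2 = 0.33 → q = 3.6×0.56×0.33 = 0.6653 m³/s
Panel 3-4: Δb = 5.1 m, d̄ = (0.58+0.79)/2 = 0.685, v̄ = (0.34+0.32)/2 = 0.33 → q = 5.1×0.685×0.33 = 1.153 m³/s
Panel 4-5: Δb = 2.1 m, d̄ = (0.79+0.99)/2 = 0.89, v̄ = (0.32+0.41)/2 = 0.365 → q = 2.1×0.89×0.365 = 0.6822 m³/s
Panel 5-6: Δb = 8.5 m, d̄ = (0.99+0.75)/2 = 0.87, v̄ = (0.41+0.40)/2 = 0.405 → q = 8.5×0.87×0.405 = 2.995 m³/s
Panel 6-7: Δb = 5.3 m, d̄ = (0.75+0.19)/2 = 0.47, v̄ = (0.40+0.19)/2 = 0.295 → q = 5.3×0.47×0.295 = 0.7348 m³/s
Q = Σ q = 6.544 m³/s

6.54 m³/s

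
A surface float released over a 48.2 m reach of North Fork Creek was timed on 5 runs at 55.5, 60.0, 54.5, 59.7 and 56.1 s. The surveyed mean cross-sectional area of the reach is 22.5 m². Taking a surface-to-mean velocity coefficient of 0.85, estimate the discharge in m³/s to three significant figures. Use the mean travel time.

t̄ = (55.5 + 60.0 + 54.5 + 59.7 + 56.1) / 5 = 57.16 s
v_surface = L / t̄ = 48.2 / 57.16 = 0.8432 m/s
v_mean = 0.85 × 0.8432 = 0.7168 m/s
Q = A × v_mean = 22.5 × 0.7168 = 16.13 m³/s

16.1 m³/s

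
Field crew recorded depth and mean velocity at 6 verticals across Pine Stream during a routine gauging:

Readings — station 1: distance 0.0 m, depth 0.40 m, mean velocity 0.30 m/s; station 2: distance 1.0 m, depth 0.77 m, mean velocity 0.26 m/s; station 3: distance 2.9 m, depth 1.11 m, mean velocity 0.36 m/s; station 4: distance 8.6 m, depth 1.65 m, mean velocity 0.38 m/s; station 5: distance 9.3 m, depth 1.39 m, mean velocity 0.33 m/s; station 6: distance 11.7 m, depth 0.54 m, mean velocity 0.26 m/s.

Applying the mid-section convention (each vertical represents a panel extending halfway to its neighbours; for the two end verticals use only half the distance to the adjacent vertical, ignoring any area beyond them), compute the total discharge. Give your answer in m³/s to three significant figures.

4.75 m³/s

w_1 = (1.0 − 0.0)/2 = 0.5 m; q_1 = 0.30 × 0.40 × 0.5 = 0.06000 m³/s
w_2 = (2.9 − 0.0)/2 = 1.45 m; q_2 = 0.26 × 0.77 × 1.45 = 0.2903 m³/s
w_3 = (8.6 − 1.0)/2 = 3.8 m; q_3 = 0.36 × 1.11 × 3.8 = 1.518 m³/s
w_4 = (9.3 − 2.9)/2 = 3.2 m; q_4 = 0.38 × 1.65 × 3.2 = 2.006 m³/s
w_5 = (11.7 − 8.6)/2 = 1.55 m; q_5 = 0.33 × 1.39 × 1.55 = 0.7110 m³/s
w_6 = (11.7 − 9.3)/2 = 1.2 m; q_6 = 0.26 × 0.54 × 1.2 = 0.1685 m³/s
Q = Σ qᵢ = 4.755 m³/s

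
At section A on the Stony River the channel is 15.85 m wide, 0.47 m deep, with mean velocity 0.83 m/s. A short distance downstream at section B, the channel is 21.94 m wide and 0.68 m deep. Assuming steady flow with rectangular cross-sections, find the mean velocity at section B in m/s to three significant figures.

Q = A₁V₁ = (15.85×0.47) × 0.83 = 6.183 m³/s
A₂ = 21.94 × 0.68 = 14.92 m²
V₂ = Q/A₂ = 6.183/14.92 = 0.4144 m/s

0.414 m/s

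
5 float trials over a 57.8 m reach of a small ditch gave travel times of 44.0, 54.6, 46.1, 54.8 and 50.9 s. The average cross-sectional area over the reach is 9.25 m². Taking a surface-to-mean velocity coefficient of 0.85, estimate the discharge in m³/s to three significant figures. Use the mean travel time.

9.07 m³/s

t̄ = (44.0 + 54.6 + 46.1 + 54.8 + 50.9) / 5 = 50.08 s
v_surface = L / t̄ = 57.8 / 50.08 = 1.154 m/s
v_mean = 0.85 × 1.154 = 0.9810 m/s
Q = A × v_mean = 9.25 × 0.9810 = 9.075 m³/s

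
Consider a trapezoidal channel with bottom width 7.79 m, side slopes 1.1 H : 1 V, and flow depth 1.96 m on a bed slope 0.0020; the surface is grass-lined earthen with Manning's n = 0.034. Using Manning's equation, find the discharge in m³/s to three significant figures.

32.6 m³/s

A = (b + z·y)·y = (7.79 + 1.1×1.96)×1.96 = 19.49 m²
P = b + 2y√(1+z²) = 7.79 + 2×1.96×√(1+1.1²) = 13.62 m
R = A/P = 19.49/13.62 = 1.432 m
Q = (1/n)·A·R^(2/3)·S^(1/2) = (1/0.034) × 19.49 × 1.432^(2/3) × 0.0020^(1/2) = 32.57 m³/s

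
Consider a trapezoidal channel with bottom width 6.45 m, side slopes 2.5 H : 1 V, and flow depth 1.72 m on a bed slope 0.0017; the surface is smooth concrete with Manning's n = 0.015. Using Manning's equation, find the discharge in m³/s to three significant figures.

A = (b + z·y)·y = (6.45 + 2.5×1.72)×1.72 = 18.49 m²
P = b + 2y√(1+z²) = 6.45 + 2×1.72×√(1+2.5²) = 15.71 m
R = A/P = 18.49/15.71 = 1.177 m
Q = (1/n)·A·R^(2/3)·S^(1/2) = (1/0.015) × 18.49 × 1.177^(2/3) × 0.0017^(1/2) = 56.65 m³/s

56.6 m³/s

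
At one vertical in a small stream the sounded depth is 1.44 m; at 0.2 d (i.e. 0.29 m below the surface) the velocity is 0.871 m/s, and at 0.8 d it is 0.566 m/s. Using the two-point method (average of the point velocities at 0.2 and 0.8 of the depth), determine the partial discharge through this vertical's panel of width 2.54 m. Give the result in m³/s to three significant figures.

2.63 m³/s

v̄ = (0.871 + 0.566) / 2 = 0.7185 m/s
q = v̄ × d × w = 0.7185 × 1.44 × 2.54 = 2.628 m³/s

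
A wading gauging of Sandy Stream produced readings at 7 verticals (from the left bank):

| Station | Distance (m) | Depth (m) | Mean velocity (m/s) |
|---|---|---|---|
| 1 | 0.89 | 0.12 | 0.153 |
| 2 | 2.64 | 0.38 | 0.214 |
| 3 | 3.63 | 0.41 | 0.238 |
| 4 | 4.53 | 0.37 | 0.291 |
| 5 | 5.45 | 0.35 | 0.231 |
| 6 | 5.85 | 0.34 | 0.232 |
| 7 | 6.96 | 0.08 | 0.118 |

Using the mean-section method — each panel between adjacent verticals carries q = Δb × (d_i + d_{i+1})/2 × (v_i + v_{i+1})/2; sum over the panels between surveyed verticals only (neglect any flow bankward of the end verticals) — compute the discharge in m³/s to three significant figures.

Panel 1-2: Δb = 1.75 m, d̄ = (0.12+0.38)/2 = 0.25, v̄ = (0.153+0.214)/2 = 0.1835 → q = 1.75×0.25×0.1835 = 0.08028 m³/s
Panel 2-3: Δb = 0.99 m, d̄ = (0.38+0.41)/2 = 0.395, v̄ = (0.214+0.238)/2 = 0.226 → q = 0.99×0.395×0.226 = 0.08838 m³/s
Panel 3-4: Δb = 0.9 m, d̄ = (0.41+0.37)/2 = 0.39, v̄ = (0.238+0.291)/2 = 0.2645 → q = 0.9×0.39×0.2645 = 0.09284 m³/s
Panel 4-5: Δb = 0.92 m, d̄ = (0.37+0.35)/2 = 0.36, v̄ = (0.291+0.231)/2 = 0.261 → q = 0.92×0.36×0.261 = 0.08644 m³/s
Panel 5-6: Δb = 0.4 m, d̄ = (0.35+0.34)/2 = 0.345, v̄ = (0.231+0.232)/2 = 0.2315 → q = 0.4×0.345×0.2315 = 0.03195 m³/s
Panel 6-7: Δb = 1.11 m, d̄ = (0.34+0.08)/2 = 0.21, v̄ = (0.232+0.118)/2 = 0.175 → q = 1.11×0.21×0.175 = 0.04079 m³/s
Q = Σ q = 0.4207 m³/s

0.421 m³/s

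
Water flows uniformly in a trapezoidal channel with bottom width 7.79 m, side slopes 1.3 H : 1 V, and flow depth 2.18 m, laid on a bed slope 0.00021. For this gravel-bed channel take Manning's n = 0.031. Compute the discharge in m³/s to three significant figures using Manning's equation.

14.5 m³/s

A = (b + z·y)·y = (7.79 + 1.3×2.18)×2.18 = 23.16 m²
P = b + 2y√(1+z²) = 7.79 + 2×2.18×√(1+1.3²) = 14.94 m
R = A/P = 23.16/14.94 = 1.550 m
Q = (1/n)·A·R^(2/3)·S^(1/2) = (1/0.031) × 23.16 × 1.550^(2/3) × 0.00021^(1/2) = 14.50 m³/s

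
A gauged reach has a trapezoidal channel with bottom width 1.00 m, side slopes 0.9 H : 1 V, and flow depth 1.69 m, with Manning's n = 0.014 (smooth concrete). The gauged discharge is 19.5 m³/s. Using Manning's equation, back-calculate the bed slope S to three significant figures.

A = (b + z·y)·y = (1.00 + 0.9×1.69)×1.69 = 4.260 m²
P = b + 2y√(1+z²) = 1.00 + 2×1.69×√(1+0.9²) = 5.547 m
R = A/P = 4.260/5.547 = 0.7680 m
S = (Q·n / (1·A·R^(2/3)))² = (19.5×0.014 / (1×4.260×0.8387))² = 0.005838

0.00584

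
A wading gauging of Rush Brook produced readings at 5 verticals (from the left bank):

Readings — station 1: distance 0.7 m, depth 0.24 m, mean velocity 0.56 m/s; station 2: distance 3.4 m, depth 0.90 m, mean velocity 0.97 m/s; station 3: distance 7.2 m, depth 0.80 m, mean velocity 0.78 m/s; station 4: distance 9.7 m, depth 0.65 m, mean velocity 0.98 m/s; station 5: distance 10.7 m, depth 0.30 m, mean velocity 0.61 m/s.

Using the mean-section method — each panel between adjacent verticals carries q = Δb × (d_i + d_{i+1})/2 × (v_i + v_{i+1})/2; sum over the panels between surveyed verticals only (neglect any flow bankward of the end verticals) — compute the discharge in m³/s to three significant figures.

5.98 m³/s

Panel 1-2: Δb = 2.7 m, d̄ = (0.24+0.90)/2 = 0.57, v̄ = (0.56+0.97)/2 = 0.765 → q = 2.7×0.57×0.765 = 1.177 m³/s
Panel 2-3: Δb = 3.8 m, d̄ = (0.90+0.80)/2 = 0.85, v̄ = (0.97+0.78)/2 = 0.875 → q = 3.8×0.85×0.875 = 2.826 m³/s
Panel 3-4: Δb = 2.5 m, d̄ = (0.80+0.65)/2 = 0.725, v̄ = (0.78+0.98)/2 = 0.88 → q = 2.5×0.725×0.88 = 1.595 m³/s
Panel 4-5: Δb = 1 m, d̄ = (0.65+0.30)/2 = 0.475, v̄ = (0.98+0.61)/2 = 0.795 → q = 1×0.475×0.795 = 0.3776 m³/s
Q = Σ q = 5.976 m³/s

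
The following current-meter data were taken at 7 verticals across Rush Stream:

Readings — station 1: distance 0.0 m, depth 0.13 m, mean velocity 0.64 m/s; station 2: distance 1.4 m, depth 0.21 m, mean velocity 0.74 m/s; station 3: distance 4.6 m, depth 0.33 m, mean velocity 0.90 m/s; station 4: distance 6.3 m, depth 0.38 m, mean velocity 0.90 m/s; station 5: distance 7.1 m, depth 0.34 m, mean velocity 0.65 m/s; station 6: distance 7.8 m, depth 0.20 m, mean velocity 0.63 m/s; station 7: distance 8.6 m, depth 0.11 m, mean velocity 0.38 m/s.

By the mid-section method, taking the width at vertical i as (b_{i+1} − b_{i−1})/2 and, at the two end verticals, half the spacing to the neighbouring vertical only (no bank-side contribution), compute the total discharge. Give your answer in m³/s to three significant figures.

1.85 m³/s

w_1 = (1.4 − 0.0)/2 = 0.7 m; q_1 = 0.64 × 0.13 × 0.7 = 0.05824 m³/s
w_2 = (4.6 − 0.0)/2 = 2.3 m; q_2 = 0.74 × 0.21 × 2.3 = 0.3574 m³/s
w_3 = (6.3 − 1.4)/2 = 2.45 m; q_3 = 0.90 × 0.33 × 2.45 = 0.7277 m³/s
w_4 = (7.1 − 4.6)/2 = 1.25 m; q_4 = 0.90 × 0.38 × 1.25 = 0.4275 m³/s
w_5 = (7.8 − 6.3)/2 = 0.75 m; q_5 = 0.65 × 0.34 × 0.75 = 0.1658 m³/s
w_6 = (8.6 − 7.1)/2 = 0.75 m; q_6 = 0.63 × 0.20 × 0.75 = 0.09450 m³/s
w_7 = (8.6 − 7.8)/2 = 0.4 m; q_7 = 0.38 × 0.11 × 0.4 = 0.01672 m³/s
Q = Σ qᵢ = 1.848 m³/s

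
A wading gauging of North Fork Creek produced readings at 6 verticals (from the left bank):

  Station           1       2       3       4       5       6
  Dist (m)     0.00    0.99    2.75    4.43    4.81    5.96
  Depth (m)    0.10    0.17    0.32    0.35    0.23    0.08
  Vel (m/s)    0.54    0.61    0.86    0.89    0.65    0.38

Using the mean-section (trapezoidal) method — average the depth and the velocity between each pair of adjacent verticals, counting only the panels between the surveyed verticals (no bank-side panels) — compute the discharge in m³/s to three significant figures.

1.06 m³/s

Panel 1-2: Δb = 0.99 m, d̄ = (0.10+0.17)/2 = 0.135, v̄ = (0.54+0.61)/2 = 0.575 → q = 0.99×0.135×0.575 = 0.07685 m³/s
Panel 2-3: Δb = 1.76 m, d̄ = (0.17+0.32)/2 = 0.245, v̄ = (0.61+0.86)/2 = 0.735 → q = 1.76×0.245×0.735 = 0.3169 m³/s
Panel 3-4: Δb = 1.68 m, d̄ = (0.32+0.35)/2 = 0.335, v̄ = (0.86+0.89)/2 = 0.875 → q = 1.68×0.335×0.875 = 0.4925 m³/s
Panel 4-5: Δb = 0.38 m, d̄ = (0.35+0.23)/2 = 0.29, v̄ = (0.89+0.65)/2 = 0.77 → q = 0.38×0.29×0.77 = 0.08485 m³/s
Panel 5-6: Δb = 1.15 m, d̄ = (0.23+0.08)/2 = 0.155, v̄ = (0.65+0.38)/2 = 0.515 → q = 1.15×0.155×0.515 = 0.09180 m³/s
Q = Σ q = 1.063 m³/s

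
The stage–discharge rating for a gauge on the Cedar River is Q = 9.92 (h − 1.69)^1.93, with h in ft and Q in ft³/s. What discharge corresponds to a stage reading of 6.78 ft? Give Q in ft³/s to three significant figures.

Q = 9.92 × (6.78 − 1.69)^1.93 = 9.92 × 5.09^1.93 = 229.3 ft³/s

229 ft³/s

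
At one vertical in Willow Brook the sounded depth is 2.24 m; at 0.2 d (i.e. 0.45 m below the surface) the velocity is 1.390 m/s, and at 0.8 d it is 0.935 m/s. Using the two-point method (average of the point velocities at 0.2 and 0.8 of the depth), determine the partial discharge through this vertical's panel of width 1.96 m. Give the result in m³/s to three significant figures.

5.10 m³/s

v̄ = (1.390 + 0.935) / 2 = 1.163 m/s
q = v̄ × d × w = 1.163 × 2.24 × 1.96 = 5.104 m³/s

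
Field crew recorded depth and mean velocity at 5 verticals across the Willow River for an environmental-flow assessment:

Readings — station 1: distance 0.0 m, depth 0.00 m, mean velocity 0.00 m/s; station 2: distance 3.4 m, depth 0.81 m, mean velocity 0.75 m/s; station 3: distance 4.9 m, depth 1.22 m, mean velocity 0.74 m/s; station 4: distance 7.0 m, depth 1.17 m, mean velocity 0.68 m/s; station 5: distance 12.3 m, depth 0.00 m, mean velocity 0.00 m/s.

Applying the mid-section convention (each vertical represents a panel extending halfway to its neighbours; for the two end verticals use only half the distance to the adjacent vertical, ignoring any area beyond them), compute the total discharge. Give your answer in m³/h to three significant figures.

21800 m³/h

w_2 = (4.9 − 0.0)/2 = 2.45 m; q_2 = 0.75 × 0.81 × 2.45 = 1.488 m³/s
w_3 = (7.0 − 3.4)/2 = 1.8 m; q_3 = 0.74 × 1.22 × 1.8 = 1.625 m³/s
w_4 = (12.3 − 4.9)/2 = 3.7 m; q_4 = 0.68 × 1.17 × 3.7 = 2.944 m³/s
Stations 1, 5 contribute zero (depth or velocity is 0).
Q = Σ qᵢ = 6.057 m³/s
= 6.057 × 3600 = 21810 m³/h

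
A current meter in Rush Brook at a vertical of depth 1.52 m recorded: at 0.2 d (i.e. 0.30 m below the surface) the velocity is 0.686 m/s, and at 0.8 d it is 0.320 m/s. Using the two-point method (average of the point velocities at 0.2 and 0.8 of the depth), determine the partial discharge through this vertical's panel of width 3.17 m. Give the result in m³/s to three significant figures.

v̄ = (0.686 + 0.320) / 2 = 0.5030 m/s
q = v̄ × d × w = 0.5030 × 1.52 × 3.17 = 2.424 m³/s

2.42 m³/s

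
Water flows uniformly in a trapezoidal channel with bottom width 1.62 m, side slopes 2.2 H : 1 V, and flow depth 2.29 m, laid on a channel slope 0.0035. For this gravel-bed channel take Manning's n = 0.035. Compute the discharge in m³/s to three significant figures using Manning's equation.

29.1 m³/s

A = (b + z·y)·y = (1.62 + 2.2×2.29)×2.29 = 15.25 m²
P = b + 2y√(1+z²) = 1.62 + 2×2.29×√(1+2.2²) = 12.69 m
R = A/P = 15.25/12.69 = 1.202 m
Q = (1/n)·A·R^(2/3)·S^(1/2) = (1/0.035) × 15.25 × 1.202^(2/3) × 0.0035^(1/2) = 29.13 m³/s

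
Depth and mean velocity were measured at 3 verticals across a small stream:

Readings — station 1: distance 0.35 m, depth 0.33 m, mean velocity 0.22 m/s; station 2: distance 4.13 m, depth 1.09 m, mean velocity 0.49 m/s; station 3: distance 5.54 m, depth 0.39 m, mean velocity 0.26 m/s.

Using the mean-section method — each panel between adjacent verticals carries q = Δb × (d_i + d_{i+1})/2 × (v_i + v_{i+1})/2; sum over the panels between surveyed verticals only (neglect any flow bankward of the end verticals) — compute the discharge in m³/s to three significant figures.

Panel 1-2: Δb = 3.78 m, d̄ = (0.33+1.09)/2 = 0.71, v̄ = (0.22+0.49)/2 = 0.355 → q = 3.78×0.71×0.355 = 0.9527 m³/s
Panel 2-3: Δb = 1.41 m, d̄ = (1.09+0.39)/2 = 0.74, v̄ = (0.49+0.26)/2 = 0.375 → q = 1.41×0.74×0.375 = 0.3913 m³/s
Q = Σ q = 1.344 m³/s

1.34 m³/s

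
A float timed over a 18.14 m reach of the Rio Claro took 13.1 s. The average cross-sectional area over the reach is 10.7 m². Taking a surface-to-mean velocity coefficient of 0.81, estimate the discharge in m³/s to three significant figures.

12.0 m³/s

v_surface = L / t̄ = 18.14 / 13.1 = 1.385 m/s
v_mean = 0.81 × 1.385 = 1.122 m/s
Q = A × v_mean = 10.7 × 1.122 = 12.00 m³/s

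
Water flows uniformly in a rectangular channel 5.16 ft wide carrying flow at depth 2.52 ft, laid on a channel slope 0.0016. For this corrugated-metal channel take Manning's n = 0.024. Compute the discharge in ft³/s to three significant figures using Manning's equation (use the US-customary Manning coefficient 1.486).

37.9 ft³/s

A = b·y = 5.16 × 2.52 = 13.00 ft²
P = b + 2y = 5.16 + 2×2.52 = 10.20 ft
R = A/P = 13.00/10.20 = 1.275 ft
Q = (1.486/n)·A·R^(2/3)·S^(1/2) = (1.486/0.024) × 13.00 × 1.275^(2/3) × 0.0016^(1/2) = 37.86 ft³/s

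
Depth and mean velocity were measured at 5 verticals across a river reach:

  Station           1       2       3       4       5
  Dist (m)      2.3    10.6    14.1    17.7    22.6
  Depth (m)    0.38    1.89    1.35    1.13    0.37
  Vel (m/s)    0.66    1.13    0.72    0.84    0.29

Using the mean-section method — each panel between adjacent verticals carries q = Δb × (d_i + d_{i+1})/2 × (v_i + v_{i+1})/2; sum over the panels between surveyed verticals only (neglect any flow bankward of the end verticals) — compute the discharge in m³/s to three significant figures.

19.2 m³/s

Panel 1-2: Δb = 8.3 m, d̄ = (0.38+1.89)/2 = 1.135, v̄ = (0.66+1.13)/2 = 0.895 → q = 8.3×1.135×0.895 = 8.431 m³/s
Panel 2-3: Δb = 3.5 m, d̄ = (1.89+1.35)/2 = 1.62, v̄ = (1.13+0.72)/2 = 0.925 → q = 3.5×1.62×0.925 = 5.245 m³/s
Panel 3-4: Δb = 3.6 m, d̄ = (1.35+1.13)/2 = 1.24, v̄ = (0.72+0.84)/2 = 0.78 → q = 3.6×1.24×0.78 = 3.482 m³/s
Panel 4-5: Δb = 4.9 m, d̄ = (1.13+0.37)/2 = 0.75, v̄ = (0.84+0.29)/2 = 0.565 → q = 4.9×0.75×0.565 = 2.076 m³/s
Q = Σ q = 19.23 m³/s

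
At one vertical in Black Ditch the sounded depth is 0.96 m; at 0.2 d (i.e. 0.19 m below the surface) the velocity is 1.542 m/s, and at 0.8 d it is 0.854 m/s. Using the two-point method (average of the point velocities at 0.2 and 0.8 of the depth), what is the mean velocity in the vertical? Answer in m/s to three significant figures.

1.20 m/s

v̄ = (1.542 + 0.854) / 2 = 1.198 m/s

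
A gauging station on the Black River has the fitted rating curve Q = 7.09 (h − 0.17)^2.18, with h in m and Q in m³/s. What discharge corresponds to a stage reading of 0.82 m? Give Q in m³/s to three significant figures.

Q = 7.09 × (0.82 − 0.17)^2.18 = 7.09 × 0.65^2.18 = 2.772 m³/s

2.77 m³/s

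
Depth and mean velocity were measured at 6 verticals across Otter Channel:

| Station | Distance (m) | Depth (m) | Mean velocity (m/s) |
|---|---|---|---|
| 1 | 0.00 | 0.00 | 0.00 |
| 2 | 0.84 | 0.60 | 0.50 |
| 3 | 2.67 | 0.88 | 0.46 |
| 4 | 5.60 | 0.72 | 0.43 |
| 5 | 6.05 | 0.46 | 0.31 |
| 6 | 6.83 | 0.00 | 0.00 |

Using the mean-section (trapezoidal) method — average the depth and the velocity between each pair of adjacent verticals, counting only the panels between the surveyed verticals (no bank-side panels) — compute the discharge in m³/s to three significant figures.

1.88 m³/s

Panel 1-2: Δb = 0.84 m, d̄ = (0.00+0.60)/2 = 0.3, v̄ = (0.00+0.50)/2 = 0.25 → q = 0.84×0.3×0.25 = 0.06300 m³/s
Panel 2-3: Δb = 1.83 m, d̄ = (0.60+0.88)/2 = 0.74, v̄ = (0.50+0.46)/2 = 0.48 → q = 1.83×0.74×0.48 = 0.6500 m³/s
Panel 3-4: Δb = 2.93 m, d̄ = (0.88+0.72)/2 = 0.8, v̄ = (0.46+0.43)/2 = 0.445 → q = 2.93×0.8×0.445 = 1.043 m³/s
Panel 4-5: Δb = 0.45 m, d̄ = (0.72+0.46)/2 = 0.59, v̄ = (0.43+0.31)/2 = 0.37 → q = 0.45×0.59×0.37 = 0.09824 m³/s
Panel 5-6: Δb = 0.78 m, d̄ = (0.46+0.00)/2 = 0.23, v̄ = (0.31+0.00)/2 = 0.155 → q = 0.78×0.23×0.155 = 0.02781 m³/s
Q = Σ q = 1.882 m³/s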